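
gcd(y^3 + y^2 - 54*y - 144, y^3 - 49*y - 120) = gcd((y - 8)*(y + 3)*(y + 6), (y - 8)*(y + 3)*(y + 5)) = y^2 - 5*y - 24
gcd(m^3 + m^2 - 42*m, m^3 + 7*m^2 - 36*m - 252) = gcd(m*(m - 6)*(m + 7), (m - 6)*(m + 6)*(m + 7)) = m^2 + m - 42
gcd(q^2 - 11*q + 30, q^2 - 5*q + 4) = 1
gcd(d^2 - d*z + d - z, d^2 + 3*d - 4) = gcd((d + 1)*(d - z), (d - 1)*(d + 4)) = 1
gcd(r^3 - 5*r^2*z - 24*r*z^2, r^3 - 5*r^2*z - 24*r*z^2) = -r^3 + 5*r^2*z + 24*r*z^2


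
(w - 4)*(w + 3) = w^2 - w - 12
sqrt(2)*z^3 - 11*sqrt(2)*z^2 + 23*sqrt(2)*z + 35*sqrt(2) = (z - 7)*(z - 5)*(sqrt(2)*z + sqrt(2))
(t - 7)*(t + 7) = t^2 - 49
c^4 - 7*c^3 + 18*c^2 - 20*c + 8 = (c - 2)^3*(c - 1)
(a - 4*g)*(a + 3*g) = a^2 - a*g - 12*g^2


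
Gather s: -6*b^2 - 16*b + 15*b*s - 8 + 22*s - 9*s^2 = -6*b^2 - 16*b - 9*s^2 + s*(15*b + 22) - 8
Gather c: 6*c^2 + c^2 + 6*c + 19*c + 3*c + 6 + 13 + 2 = 7*c^2 + 28*c + 21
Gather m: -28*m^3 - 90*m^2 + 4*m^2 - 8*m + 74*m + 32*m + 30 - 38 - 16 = -28*m^3 - 86*m^2 + 98*m - 24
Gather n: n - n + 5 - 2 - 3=0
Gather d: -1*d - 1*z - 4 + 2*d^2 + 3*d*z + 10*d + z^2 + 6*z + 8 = 2*d^2 + d*(3*z + 9) + z^2 + 5*z + 4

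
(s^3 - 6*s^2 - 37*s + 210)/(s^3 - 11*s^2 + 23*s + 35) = (s + 6)/(s + 1)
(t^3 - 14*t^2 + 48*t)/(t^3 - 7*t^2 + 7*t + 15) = t*(t^2 - 14*t + 48)/(t^3 - 7*t^2 + 7*t + 15)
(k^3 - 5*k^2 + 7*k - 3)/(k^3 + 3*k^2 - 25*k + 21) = (k - 1)/(k + 7)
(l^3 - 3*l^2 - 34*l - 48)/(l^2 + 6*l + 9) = (l^2 - 6*l - 16)/(l + 3)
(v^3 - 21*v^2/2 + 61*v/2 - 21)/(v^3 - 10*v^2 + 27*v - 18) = (v - 7/2)/(v - 3)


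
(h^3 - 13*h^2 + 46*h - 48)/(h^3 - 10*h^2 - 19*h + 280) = (h^2 - 5*h + 6)/(h^2 - 2*h - 35)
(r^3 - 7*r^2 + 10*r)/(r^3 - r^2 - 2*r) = (r - 5)/(r + 1)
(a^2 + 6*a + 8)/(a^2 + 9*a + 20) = (a + 2)/(a + 5)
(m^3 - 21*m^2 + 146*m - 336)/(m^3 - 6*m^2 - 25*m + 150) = (m^2 - 15*m + 56)/(m^2 - 25)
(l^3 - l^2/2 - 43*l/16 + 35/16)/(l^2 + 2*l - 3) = (l^2 + l/2 - 35/16)/(l + 3)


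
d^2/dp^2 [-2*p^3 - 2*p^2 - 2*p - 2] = -12*p - 4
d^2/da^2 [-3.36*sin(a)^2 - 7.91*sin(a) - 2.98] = 7.91*sin(a) - 6.72*cos(2*a)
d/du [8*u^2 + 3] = 16*u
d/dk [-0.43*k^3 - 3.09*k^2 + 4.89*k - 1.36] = -1.29*k^2 - 6.18*k + 4.89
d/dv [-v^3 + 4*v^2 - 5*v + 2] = -3*v^2 + 8*v - 5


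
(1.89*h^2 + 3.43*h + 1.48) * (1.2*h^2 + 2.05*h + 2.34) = 2.268*h^4 + 7.9905*h^3 + 13.2301*h^2 + 11.0602*h + 3.4632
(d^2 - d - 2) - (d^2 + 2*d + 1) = -3*d - 3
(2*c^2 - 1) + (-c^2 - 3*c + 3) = c^2 - 3*c + 2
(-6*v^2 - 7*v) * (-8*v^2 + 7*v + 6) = 48*v^4 + 14*v^3 - 85*v^2 - 42*v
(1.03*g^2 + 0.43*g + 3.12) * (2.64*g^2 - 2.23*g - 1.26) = 2.7192*g^4 - 1.1617*g^3 + 5.9801*g^2 - 7.4994*g - 3.9312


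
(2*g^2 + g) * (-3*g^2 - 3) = -6*g^4 - 3*g^3 - 6*g^2 - 3*g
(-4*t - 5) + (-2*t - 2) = -6*t - 7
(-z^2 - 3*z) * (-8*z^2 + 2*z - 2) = 8*z^4 + 22*z^3 - 4*z^2 + 6*z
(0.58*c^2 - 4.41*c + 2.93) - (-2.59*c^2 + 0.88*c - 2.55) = 3.17*c^2 - 5.29*c + 5.48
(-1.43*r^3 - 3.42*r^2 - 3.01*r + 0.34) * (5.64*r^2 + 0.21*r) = -8.0652*r^5 - 19.5891*r^4 - 17.6946*r^3 + 1.2855*r^2 + 0.0714*r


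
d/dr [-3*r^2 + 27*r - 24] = 27 - 6*r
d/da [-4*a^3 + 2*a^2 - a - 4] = -12*a^2 + 4*a - 1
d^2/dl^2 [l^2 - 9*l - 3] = 2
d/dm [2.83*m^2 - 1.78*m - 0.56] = 5.66*m - 1.78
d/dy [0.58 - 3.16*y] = -3.16000000000000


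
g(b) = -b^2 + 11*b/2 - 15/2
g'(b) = 11/2 - 2*b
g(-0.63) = -11.36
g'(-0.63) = 6.76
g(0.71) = -4.10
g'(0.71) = 4.08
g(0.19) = -6.49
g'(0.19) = 5.12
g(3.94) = -1.35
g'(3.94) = -2.38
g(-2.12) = -23.65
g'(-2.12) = 9.74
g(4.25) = -2.19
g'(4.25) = -3.00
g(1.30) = -2.04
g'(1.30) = 2.90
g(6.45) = -13.63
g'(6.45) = -7.40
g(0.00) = -7.50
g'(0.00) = 5.50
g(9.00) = -39.00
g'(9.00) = -12.50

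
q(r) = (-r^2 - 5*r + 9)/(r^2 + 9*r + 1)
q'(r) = (-2*r - 9)*(-r^2 - 5*r + 9)/(r^2 + 9*r + 1)^2 + (-2*r - 5)/(r^2 + 9*r + 1)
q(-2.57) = -0.98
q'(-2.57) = -0.25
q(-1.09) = -1.74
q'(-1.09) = -1.19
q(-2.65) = -0.96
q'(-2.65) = -0.24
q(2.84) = -0.38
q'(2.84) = -0.15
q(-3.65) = -0.75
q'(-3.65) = -0.19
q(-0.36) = -5.06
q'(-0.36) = -17.81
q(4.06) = -0.51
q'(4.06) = -0.08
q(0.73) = 0.59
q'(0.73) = -1.56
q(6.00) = -0.63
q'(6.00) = -0.04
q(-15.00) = -1.55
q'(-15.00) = -0.08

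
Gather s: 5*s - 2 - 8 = 5*s - 10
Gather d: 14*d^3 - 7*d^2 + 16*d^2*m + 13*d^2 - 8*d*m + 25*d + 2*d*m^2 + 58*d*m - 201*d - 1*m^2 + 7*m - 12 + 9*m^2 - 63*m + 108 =14*d^3 + d^2*(16*m + 6) + d*(2*m^2 + 50*m - 176) + 8*m^2 - 56*m + 96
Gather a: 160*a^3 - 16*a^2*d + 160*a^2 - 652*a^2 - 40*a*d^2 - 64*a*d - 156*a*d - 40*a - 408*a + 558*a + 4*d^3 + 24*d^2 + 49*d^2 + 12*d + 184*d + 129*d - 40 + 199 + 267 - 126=160*a^3 + a^2*(-16*d - 492) + a*(-40*d^2 - 220*d + 110) + 4*d^3 + 73*d^2 + 325*d + 300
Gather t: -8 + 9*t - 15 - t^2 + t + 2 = -t^2 + 10*t - 21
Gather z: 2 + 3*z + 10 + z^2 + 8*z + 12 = z^2 + 11*z + 24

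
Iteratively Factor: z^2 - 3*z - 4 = (z + 1)*(z - 4)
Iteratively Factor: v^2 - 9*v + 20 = (v - 5)*(v - 4)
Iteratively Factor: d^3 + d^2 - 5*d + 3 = (d - 1)*(d^2 + 2*d - 3) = (d - 1)^2*(d + 3)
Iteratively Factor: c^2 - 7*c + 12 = (c - 3)*(c - 4)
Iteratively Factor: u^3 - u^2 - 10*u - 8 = (u + 1)*(u^2 - 2*u - 8) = (u - 4)*(u + 1)*(u + 2)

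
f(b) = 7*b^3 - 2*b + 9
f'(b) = 21*b^2 - 2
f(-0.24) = 9.38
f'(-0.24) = -0.79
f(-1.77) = -26.28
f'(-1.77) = 63.79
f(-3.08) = -189.37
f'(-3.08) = 197.21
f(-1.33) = -4.81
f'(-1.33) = 35.15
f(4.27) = 545.44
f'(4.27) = 380.89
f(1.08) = 15.66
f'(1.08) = 22.49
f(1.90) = 53.21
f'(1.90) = 73.81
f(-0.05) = 9.10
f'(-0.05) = -1.95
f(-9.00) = -5076.00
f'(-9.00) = 1699.00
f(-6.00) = -1491.00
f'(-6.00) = 754.00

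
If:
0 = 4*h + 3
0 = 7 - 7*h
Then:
No Solution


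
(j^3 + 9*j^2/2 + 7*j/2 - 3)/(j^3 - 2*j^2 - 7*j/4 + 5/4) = 2*(j^2 + 5*j + 6)/(2*j^2 - 3*j - 5)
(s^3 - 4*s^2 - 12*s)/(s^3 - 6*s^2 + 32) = s*(s - 6)/(s^2 - 8*s + 16)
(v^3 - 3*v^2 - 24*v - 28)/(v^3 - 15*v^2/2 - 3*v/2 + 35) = 2*(v + 2)/(2*v - 5)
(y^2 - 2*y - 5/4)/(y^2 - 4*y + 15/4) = (2*y + 1)/(2*y - 3)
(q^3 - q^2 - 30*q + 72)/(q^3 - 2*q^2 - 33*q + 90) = (q - 4)/(q - 5)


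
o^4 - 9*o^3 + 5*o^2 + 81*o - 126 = (o - 7)*(o - 3)*(o - 2)*(o + 3)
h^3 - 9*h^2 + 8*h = h*(h - 8)*(h - 1)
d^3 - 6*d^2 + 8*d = d*(d - 4)*(d - 2)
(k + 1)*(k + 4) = k^2 + 5*k + 4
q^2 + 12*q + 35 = (q + 5)*(q + 7)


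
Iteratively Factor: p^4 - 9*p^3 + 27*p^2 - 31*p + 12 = (p - 1)*(p^3 - 8*p^2 + 19*p - 12) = (p - 3)*(p - 1)*(p^2 - 5*p + 4) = (p - 4)*(p - 3)*(p - 1)*(p - 1)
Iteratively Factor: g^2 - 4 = (g + 2)*(g - 2)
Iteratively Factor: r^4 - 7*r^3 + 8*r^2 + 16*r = (r)*(r^3 - 7*r^2 + 8*r + 16) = r*(r - 4)*(r^2 - 3*r - 4) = r*(r - 4)*(r + 1)*(r - 4)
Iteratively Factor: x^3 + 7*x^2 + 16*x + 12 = (x + 2)*(x^2 + 5*x + 6) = (x + 2)*(x + 3)*(x + 2)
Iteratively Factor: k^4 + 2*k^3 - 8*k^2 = (k)*(k^3 + 2*k^2 - 8*k) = k*(k + 4)*(k^2 - 2*k) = k*(k - 2)*(k + 4)*(k)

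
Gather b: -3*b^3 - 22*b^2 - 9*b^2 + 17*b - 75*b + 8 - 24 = -3*b^3 - 31*b^2 - 58*b - 16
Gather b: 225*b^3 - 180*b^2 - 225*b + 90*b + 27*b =225*b^3 - 180*b^2 - 108*b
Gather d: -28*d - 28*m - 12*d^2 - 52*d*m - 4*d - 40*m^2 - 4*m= -12*d^2 + d*(-52*m - 32) - 40*m^2 - 32*m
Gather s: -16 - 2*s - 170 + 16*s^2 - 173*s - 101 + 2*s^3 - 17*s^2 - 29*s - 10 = 2*s^3 - s^2 - 204*s - 297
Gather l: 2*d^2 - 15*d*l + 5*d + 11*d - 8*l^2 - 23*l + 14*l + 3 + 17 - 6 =2*d^2 + 16*d - 8*l^2 + l*(-15*d - 9) + 14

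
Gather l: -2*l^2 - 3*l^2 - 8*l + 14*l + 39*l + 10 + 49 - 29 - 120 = -5*l^2 + 45*l - 90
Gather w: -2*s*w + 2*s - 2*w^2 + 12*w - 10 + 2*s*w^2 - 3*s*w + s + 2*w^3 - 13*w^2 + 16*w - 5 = 3*s + 2*w^3 + w^2*(2*s - 15) + w*(28 - 5*s) - 15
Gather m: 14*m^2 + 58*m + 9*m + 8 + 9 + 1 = 14*m^2 + 67*m + 18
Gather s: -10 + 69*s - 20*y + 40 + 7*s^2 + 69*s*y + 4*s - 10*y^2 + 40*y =7*s^2 + s*(69*y + 73) - 10*y^2 + 20*y + 30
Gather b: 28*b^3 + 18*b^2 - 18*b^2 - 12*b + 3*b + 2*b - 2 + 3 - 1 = 28*b^3 - 7*b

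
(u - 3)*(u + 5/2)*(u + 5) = u^3 + 9*u^2/2 - 10*u - 75/2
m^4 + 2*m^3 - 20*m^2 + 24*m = m*(m - 2)^2*(m + 6)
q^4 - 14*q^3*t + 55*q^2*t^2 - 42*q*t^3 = q*(q - 7*t)*(q - 6*t)*(q - t)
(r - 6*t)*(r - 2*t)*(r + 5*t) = r^3 - 3*r^2*t - 28*r*t^2 + 60*t^3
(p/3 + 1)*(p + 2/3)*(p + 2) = p^3/3 + 17*p^2/9 + 28*p/9 + 4/3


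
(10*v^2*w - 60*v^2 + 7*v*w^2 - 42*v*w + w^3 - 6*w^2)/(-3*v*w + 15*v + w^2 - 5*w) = (-10*v^2*w + 60*v^2 - 7*v*w^2 + 42*v*w - w^3 + 6*w^2)/(3*v*w - 15*v - w^2 + 5*w)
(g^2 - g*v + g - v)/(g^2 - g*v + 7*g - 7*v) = (g + 1)/(g + 7)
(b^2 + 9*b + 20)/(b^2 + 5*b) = (b + 4)/b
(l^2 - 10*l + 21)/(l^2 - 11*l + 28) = (l - 3)/(l - 4)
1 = 1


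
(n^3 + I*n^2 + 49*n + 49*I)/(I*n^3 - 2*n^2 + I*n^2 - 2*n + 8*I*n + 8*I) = (-I*n^3 + n^2 - 49*I*n + 49)/(n^3 + n^2*(1 + 2*I) + 2*n*(4 + I) + 8)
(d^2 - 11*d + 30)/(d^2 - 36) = (d - 5)/(d + 6)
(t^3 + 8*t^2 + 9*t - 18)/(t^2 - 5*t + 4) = (t^2 + 9*t + 18)/(t - 4)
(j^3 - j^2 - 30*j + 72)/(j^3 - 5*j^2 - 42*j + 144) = (j - 4)/(j - 8)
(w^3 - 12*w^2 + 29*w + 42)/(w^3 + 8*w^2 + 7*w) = (w^2 - 13*w + 42)/(w*(w + 7))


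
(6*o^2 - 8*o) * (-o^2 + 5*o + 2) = -6*o^4 + 38*o^3 - 28*o^2 - 16*o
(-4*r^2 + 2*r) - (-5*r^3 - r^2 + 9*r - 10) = 5*r^3 - 3*r^2 - 7*r + 10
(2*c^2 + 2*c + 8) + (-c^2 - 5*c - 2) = c^2 - 3*c + 6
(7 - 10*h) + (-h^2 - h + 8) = -h^2 - 11*h + 15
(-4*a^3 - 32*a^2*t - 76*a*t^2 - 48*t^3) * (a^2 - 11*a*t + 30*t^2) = -4*a^5 + 12*a^4*t + 156*a^3*t^2 - 172*a^2*t^3 - 1752*a*t^4 - 1440*t^5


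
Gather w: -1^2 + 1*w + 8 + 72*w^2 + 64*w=72*w^2 + 65*w + 7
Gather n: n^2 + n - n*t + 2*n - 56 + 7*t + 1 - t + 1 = n^2 + n*(3 - t) + 6*t - 54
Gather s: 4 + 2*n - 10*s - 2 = 2*n - 10*s + 2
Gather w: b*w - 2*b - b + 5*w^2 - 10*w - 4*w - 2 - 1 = -3*b + 5*w^2 + w*(b - 14) - 3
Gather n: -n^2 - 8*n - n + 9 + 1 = -n^2 - 9*n + 10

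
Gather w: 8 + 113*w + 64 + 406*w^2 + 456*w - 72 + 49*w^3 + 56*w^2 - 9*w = 49*w^3 + 462*w^2 + 560*w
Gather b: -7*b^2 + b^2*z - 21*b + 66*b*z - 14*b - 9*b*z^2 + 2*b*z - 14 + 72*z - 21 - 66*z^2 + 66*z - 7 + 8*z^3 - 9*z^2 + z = b^2*(z - 7) + b*(-9*z^2 + 68*z - 35) + 8*z^3 - 75*z^2 + 139*z - 42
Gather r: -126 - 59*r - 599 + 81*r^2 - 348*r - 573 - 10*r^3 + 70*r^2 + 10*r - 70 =-10*r^3 + 151*r^2 - 397*r - 1368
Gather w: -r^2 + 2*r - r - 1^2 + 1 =-r^2 + r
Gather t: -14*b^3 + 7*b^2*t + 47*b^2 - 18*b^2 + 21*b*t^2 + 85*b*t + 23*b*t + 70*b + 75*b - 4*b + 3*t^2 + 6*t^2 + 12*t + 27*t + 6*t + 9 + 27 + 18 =-14*b^3 + 29*b^2 + 141*b + t^2*(21*b + 9) + t*(7*b^2 + 108*b + 45) + 54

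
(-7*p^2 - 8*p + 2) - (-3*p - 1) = -7*p^2 - 5*p + 3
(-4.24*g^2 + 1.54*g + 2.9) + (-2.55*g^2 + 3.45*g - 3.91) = -6.79*g^2 + 4.99*g - 1.01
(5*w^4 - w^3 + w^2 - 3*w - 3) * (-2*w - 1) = -10*w^5 - 3*w^4 - w^3 + 5*w^2 + 9*w + 3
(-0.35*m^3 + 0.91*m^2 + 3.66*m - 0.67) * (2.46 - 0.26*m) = 0.091*m^4 - 1.0976*m^3 + 1.287*m^2 + 9.1778*m - 1.6482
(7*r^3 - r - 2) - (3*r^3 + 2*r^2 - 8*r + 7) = 4*r^3 - 2*r^2 + 7*r - 9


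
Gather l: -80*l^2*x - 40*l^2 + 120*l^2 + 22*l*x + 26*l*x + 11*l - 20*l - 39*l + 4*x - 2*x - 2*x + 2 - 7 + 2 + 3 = l^2*(80 - 80*x) + l*(48*x - 48)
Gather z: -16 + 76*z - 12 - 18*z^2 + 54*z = -18*z^2 + 130*z - 28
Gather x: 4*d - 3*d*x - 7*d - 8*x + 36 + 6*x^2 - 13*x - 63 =-3*d + 6*x^2 + x*(-3*d - 21) - 27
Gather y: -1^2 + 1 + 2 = 2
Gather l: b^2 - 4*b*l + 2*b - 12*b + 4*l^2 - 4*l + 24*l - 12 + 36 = b^2 - 10*b + 4*l^2 + l*(20 - 4*b) + 24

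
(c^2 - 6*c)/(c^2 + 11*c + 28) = c*(c - 6)/(c^2 + 11*c + 28)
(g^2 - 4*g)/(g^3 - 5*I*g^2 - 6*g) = (4 - g)/(-g^2 + 5*I*g + 6)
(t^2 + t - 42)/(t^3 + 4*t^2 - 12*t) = (t^2 + t - 42)/(t*(t^2 + 4*t - 12))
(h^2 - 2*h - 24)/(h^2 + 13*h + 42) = (h^2 - 2*h - 24)/(h^2 + 13*h + 42)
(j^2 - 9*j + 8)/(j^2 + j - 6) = (j^2 - 9*j + 8)/(j^2 + j - 6)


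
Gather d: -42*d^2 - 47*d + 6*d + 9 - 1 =-42*d^2 - 41*d + 8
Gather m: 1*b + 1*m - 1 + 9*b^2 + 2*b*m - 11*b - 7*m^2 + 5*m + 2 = 9*b^2 - 10*b - 7*m^2 + m*(2*b + 6) + 1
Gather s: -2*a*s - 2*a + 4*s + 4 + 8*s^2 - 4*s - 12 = -2*a*s - 2*a + 8*s^2 - 8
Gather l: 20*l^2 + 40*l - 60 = 20*l^2 + 40*l - 60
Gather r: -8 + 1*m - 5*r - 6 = m - 5*r - 14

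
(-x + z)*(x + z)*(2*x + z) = -2*x^3 - x^2*z + 2*x*z^2 + z^3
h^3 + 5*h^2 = h^2*(h + 5)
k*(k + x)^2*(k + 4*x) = k^4 + 6*k^3*x + 9*k^2*x^2 + 4*k*x^3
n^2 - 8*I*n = n*(n - 8*I)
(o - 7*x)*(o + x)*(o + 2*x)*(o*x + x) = o^4*x - 4*o^3*x^2 + o^3*x - 19*o^2*x^3 - 4*o^2*x^2 - 14*o*x^4 - 19*o*x^3 - 14*x^4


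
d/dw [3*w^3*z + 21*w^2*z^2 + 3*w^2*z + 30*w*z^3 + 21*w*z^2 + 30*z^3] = 3*z*(3*w^2 + 14*w*z + 2*w + 10*z^2 + 7*z)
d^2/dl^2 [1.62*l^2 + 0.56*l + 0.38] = 3.24000000000000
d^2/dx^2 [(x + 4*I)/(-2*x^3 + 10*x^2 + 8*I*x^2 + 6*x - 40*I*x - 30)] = (-(x + 4*I)*(-3*x^2 + 10*x + 8*I*x + 3 - 20*I)^2 + (3*x^2 - 10*x - 8*I*x - (x + 4*I)*(-3*x + 5 + 4*I) - 3 + 20*I)*(x^3 - 5*x^2 - 4*I*x^2 - 3*x + 20*I*x + 15))/(x^3 - 5*x^2 - 4*I*x^2 - 3*x + 20*I*x + 15)^3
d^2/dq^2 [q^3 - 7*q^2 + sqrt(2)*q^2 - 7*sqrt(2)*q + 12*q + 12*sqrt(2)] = 6*q - 14 + 2*sqrt(2)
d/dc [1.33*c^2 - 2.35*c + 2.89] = 2.66*c - 2.35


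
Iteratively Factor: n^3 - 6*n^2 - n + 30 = (n - 5)*(n^2 - n - 6) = (n - 5)*(n + 2)*(n - 3)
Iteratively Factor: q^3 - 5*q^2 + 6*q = (q - 3)*(q^2 - 2*q) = (q - 3)*(q - 2)*(q)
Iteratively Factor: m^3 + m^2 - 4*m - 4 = (m + 2)*(m^2 - m - 2) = (m - 2)*(m + 2)*(m + 1)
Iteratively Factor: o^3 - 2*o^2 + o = (o - 1)*(o^2 - o) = o*(o - 1)*(o - 1)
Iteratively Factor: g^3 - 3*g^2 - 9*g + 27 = (g - 3)*(g^2 - 9) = (g - 3)*(g + 3)*(g - 3)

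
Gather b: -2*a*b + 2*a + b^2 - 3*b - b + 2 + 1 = 2*a + b^2 + b*(-2*a - 4) + 3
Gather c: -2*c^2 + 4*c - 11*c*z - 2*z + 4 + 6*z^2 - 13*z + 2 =-2*c^2 + c*(4 - 11*z) + 6*z^2 - 15*z + 6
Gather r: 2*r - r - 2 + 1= r - 1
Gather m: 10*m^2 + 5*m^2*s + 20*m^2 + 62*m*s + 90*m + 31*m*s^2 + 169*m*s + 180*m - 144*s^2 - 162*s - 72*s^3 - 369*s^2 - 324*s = m^2*(5*s + 30) + m*(31*s^2 + 231*s + 270) - 72*s^3 - 513*s^2 - 486*s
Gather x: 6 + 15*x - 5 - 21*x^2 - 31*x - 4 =-21*x^2 - 16*x - 3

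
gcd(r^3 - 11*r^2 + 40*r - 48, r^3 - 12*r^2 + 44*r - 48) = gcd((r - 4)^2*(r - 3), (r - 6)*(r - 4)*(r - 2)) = r - 4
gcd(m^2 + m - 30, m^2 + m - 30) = m^2 + m - 30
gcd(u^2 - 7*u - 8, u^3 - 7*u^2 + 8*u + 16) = u + 1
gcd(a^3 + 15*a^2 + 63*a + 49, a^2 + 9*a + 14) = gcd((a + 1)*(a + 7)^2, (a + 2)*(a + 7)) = a + 7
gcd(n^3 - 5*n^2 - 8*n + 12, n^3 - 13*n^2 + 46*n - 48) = 1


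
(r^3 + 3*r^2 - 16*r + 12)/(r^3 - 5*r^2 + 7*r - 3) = (r^2 + 4*r - 12)/(r^2 - 4*r + 3)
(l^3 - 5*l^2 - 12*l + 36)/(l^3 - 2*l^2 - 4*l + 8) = (l^2 - 3*l - 18)/(l^2 - 4)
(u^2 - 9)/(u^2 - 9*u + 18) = (u + 3)/(u - 6)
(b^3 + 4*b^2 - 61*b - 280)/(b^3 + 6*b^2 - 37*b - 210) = (b - 8)/(b - 6)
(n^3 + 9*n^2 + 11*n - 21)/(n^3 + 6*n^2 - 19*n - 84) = (n - 1)/(n - 4)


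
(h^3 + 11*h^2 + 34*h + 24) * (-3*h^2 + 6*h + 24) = -3*h^5 - 27*h^4 - 12*h^3 + 396*h^2 + 960*h + 576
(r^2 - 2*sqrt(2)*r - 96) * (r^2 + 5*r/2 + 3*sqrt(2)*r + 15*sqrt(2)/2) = r^4 + sqrt(2)*r^3 + 5*r^3/2 - 108*r^2 + 5*sqrt(2)*r^2/2 - 288*sqrt(2)*r - 270*r - 720*sqrt(2)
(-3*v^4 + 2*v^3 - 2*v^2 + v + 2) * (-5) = 15*v^4 - 10*v^3 + 10*v^2 - 5*v - 10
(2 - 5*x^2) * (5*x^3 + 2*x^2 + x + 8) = -25*x^5 - 10*x^4 + 5*x^3 - 36*x^2 + 2*x + 16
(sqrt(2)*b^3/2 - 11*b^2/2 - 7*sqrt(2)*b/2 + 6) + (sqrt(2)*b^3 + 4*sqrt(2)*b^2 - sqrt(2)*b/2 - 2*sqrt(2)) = 3*sqrt(2)*b^3/2 - 11*b^2/2 + 4*sqrt(2)*b^2 - 4*sqrt(2)*b - 2*sqrt(2) + 6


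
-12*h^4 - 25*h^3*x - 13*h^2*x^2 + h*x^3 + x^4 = (-4*h + x)*(h + x)^2*(3*h + x)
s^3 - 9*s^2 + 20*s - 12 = (s - 6)*(s - 2)*(s - 1)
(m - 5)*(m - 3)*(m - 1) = m^3 - 9*m^2 + 23*m - 15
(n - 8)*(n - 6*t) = n^2 - 6*n*t - 8*n + 48*t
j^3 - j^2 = j^2*(j - 1)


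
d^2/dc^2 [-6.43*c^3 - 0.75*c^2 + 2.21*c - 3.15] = -38.58*c - 1.5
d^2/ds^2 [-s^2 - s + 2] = -2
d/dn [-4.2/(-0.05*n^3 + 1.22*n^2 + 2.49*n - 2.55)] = (-0.63*n^2 + 10.248*n + 10.458)/(0.05*n^3 - 1.22*n^2 - 2.49*n + 2.55)^2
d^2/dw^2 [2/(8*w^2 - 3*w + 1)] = 4*(-64*w^2 + 24*w + (16*w - 3)^2 - 8)/(8*w^2 - 3*w + 1)^3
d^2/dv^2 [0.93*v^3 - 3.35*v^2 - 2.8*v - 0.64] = 5.58*v - 6.7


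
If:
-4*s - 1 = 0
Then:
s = -1/4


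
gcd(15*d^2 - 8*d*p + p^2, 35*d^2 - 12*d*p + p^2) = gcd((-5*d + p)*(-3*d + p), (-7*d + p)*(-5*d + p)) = -5*d + p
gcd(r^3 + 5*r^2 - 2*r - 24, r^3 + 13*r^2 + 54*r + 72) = r^2 + 7*r + 12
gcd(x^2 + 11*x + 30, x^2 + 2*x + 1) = 1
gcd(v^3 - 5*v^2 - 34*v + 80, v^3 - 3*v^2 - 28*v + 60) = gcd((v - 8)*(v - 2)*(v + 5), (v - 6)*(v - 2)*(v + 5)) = v^2 + 3*v - 10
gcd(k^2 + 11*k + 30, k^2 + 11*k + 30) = k^2 + 11*k + 30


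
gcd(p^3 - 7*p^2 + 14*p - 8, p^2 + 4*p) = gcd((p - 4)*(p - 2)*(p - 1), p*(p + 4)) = 1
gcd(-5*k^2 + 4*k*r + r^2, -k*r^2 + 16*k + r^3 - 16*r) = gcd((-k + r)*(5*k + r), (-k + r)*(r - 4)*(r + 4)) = -k + r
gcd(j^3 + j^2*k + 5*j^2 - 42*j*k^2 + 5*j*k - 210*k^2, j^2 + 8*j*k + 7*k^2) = j + 7*k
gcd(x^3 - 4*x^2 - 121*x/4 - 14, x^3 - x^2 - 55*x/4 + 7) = x + 7/2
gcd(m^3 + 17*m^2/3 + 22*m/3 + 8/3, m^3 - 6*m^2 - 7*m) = m + 1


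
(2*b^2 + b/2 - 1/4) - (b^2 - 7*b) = b^2 + 15*b/2 - 1/4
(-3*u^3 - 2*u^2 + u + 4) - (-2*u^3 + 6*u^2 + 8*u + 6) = -u^3 - 8*u^2 - 7*u - 2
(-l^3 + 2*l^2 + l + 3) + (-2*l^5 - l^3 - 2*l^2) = -2*l^5 - 2*l^3 + l + 3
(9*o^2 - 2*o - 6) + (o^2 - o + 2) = 10*o^2 - 3*o - 4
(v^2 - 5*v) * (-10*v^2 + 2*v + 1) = -10*v^4 + 52*v^3 - 9*v^2 - 5*v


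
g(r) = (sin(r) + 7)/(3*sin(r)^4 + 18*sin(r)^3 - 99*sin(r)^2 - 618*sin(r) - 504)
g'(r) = (sin(r) + 7)*(-12*sin(r)^3*cos(r) - 54*sin(r)^2*cos(r) + 198*sin(r)*cos(r) + 618*cos(r))/(3*sin(r)^4 + 18*sin(r)^3 - 99*sin(r)^2 - 618*sin(r) - 504)^2 + cos(r)/(3*sin(r)^4 + 18*sin(r)^3 - 99*sin(r)^2 - 618*sin(r) - 504) = (-3*sin(r)^2 + 2*sin(r) + 26)*cos(r)/(3*(sin(r) - 6)^2*(sin(r) + 1)^2*(sin(r) + 4)^2)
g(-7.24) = -0.08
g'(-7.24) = 0.27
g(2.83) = -0.01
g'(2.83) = -0.01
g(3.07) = -0.01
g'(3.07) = -0.01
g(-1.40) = -1.09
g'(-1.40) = 12.74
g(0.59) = -0.01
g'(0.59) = 0.00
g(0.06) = -0.01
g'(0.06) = 0.01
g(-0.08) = -0.02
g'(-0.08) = 0.02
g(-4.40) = -0.01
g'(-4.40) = -0.00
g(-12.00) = -0.00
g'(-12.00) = 0.01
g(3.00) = -0.01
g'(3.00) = -0.01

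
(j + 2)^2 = j^2 + 4*j + 4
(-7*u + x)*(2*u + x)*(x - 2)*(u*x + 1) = -14*u^3*x^2 + 28*u^3*x - 5*u^2*x^3 + 10*u^2*x^2 - 14*u^2*x + 28*u^2 + u*x^4 - 2*u*x^3 - 5*u*x^2 + 10*u*x + x^3 - 2*x^2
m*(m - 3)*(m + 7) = m^3 + 4*m^2 - 21*m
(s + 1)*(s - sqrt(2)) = s^2 - sqrt(2)*s + s - sqrt(2)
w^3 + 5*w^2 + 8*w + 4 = (w + 1)*(w + 2)^2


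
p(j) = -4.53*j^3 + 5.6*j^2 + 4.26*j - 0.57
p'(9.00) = -995.73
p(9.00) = -2811.00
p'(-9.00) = -1197.33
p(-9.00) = 3717.06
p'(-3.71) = -224.35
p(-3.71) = 292.03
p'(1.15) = -0.83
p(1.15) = 4.85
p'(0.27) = 6.29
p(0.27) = 0.90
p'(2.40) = -47.14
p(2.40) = -20.71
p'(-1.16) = -27.02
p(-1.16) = 9.09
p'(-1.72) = -55.21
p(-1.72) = 31.72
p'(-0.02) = 4.03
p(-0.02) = -0.65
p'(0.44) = 6.56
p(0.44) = 2.00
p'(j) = -13.59*j^2 + 11.2*j + 4.26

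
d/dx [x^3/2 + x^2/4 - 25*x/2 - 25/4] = 3*x^2/2 + x/2 - 25/2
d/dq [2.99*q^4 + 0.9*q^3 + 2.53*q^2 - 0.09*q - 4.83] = 11.96*q^3 + 2.7*q^2 + 5.06*q - 0.09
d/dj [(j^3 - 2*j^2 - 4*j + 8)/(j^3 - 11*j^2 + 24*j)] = (-9*j^4 + 56*j^3 - 116*j^2 + 176*j - 192)/(j^2*(j^4 - 22*j^3 + 169*j^2 - 528*j + 576))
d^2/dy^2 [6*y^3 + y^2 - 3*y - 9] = 36*y + 2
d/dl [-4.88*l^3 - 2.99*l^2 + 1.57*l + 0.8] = -14.64*l^2 - 5.98*l + 1.57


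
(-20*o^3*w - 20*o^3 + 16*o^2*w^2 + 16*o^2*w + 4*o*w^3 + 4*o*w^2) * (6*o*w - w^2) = -120*o^4*w^2 - 120*o^4*w + 116*o^3*w^3 + 116*o^3*w^2 + 8*o^2*w^4 + 8*o^2*w^3 - 4*o*w^5 - 4*o*w^4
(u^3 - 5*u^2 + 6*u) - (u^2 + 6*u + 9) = u^3 - 6*u^2 - 9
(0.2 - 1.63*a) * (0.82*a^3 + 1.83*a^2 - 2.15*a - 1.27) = -1.3366*a^4 - 2.8189*a^3 + 3.8705*a^2 + 1.6401*a - 0.254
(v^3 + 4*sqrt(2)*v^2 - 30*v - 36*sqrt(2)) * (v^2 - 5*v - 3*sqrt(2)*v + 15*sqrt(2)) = v^5 - 5*v^4 + sqrt(2)*v^4 - 54*v^3 - 5*sqrt(2)*v^3 + 54*sqrt(2)*v^2 + 270*v^2 - 270*sqrt(2)*v + 216*v - 1080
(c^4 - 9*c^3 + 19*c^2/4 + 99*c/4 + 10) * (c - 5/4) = c^5 - 41*c^4/4 + 16*c^3 + 301*c^2/16 - 335*c/16 - 25/2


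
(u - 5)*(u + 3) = u^2 - 2*u - 15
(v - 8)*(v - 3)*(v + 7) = v^3 - 4*v^2 - 53*v + 168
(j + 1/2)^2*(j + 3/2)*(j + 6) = j^4 + 17*j^3/2 + 67*j^2/4 + 87*j/8 + 9/4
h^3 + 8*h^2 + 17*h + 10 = (h + 1)*(h + 2)*(h + 5)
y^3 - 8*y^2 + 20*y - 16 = (y - 4)*(y - 2)^2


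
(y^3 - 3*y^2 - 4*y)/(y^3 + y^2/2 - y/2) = 2*(y - 4)/(2*y - 1)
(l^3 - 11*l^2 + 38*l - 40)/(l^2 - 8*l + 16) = (l^2 - 7*l + 10)/(l - 4)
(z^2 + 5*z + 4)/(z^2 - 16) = (z + 1)/(z - 4)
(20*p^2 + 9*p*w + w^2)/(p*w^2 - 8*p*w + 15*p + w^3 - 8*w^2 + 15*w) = (20*p^2 + 9*p*w + w^2)/(p*w^2 - 8*p*w + 15*p + w^3 - 8*w^2 + 15*w)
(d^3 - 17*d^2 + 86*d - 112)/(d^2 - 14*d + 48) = (d^2 - 9*d + 14)/(d - 6)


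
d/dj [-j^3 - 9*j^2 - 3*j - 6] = -3*j^2 - 18*j - 3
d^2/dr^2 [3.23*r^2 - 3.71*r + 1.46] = 6.46000000000000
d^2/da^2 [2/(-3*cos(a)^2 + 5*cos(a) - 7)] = 2*(-36*sin(a)^4 - 41*sin(a)^2 - 365*cos(a)/4 + 45*cos(3*a)/4 + 85)/(3*sin(a)^2 + 5*cos(a) - 10)^3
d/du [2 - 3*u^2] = -6*u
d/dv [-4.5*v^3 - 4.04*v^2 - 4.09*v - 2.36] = -13.5*v^2 - 8.08*v - 4.09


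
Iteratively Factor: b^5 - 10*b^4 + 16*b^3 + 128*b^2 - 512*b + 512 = (b - 4)*(b^4 - 6*b^3 - 8*b^2 + 96*b - 128) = (b - 4)*(b - 2)*(b^3 - 4*b^2 - 16*b + 64) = (b - 4)^2*(b - 2)*(b^2 - 16) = (b - 4)^2*(b - 2)*(b + 4)*(b - 4)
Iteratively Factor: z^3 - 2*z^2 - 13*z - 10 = (z + 1)*(z^2 - 3*z - 10) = (z + 1)*(z + 2)*(z - 5)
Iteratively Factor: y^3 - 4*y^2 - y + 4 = (y - 1)*(y^2 - 3*y - 4) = (y - 1)*(y + 1)*(y - 4)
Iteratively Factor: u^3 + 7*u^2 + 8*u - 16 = (u + 4)*(u^2 + 3*u - 4) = (u + 4)^2*(u - 1)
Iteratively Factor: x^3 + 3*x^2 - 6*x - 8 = (x + 1)*(x^2 + 2*x - 8) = (x - 2)*(x + 1)*(x + 4)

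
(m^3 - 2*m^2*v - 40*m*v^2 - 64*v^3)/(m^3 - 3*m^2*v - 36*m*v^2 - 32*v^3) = (m + 2*v)/(m + v)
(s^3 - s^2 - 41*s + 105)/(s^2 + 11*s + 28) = (s^2 - 8*s + 15)/(s + 4)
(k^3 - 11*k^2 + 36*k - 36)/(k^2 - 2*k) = k - 9 + 18/k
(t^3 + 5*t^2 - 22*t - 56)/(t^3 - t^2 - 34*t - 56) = (t^2 + 3*t - 28)/(t^2 - 3*t - 28)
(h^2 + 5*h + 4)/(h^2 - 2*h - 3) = (h + 4)/(h - 3)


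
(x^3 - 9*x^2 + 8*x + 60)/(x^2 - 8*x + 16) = (x^3 - 9*x^2 + 8*x + 60)/(x^2 - 8*x + 16)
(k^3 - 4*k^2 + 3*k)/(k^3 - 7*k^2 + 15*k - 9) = k/(k - 3)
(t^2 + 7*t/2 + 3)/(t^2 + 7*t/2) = (2*t^2 + 7*t + 6)/(t*(2*t + 7))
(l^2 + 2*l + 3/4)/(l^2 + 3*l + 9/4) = (2*l + 1)/(2*l + 3)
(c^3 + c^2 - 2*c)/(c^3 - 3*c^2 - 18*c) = (-c^2 - c + 2)/(-c^2 + 3*c + 18)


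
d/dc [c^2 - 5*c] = 2*c - 5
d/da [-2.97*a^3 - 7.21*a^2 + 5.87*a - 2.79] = -8.91*a^2 - 14.42*a + 5.87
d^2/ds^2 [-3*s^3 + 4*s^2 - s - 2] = 8 - 18*s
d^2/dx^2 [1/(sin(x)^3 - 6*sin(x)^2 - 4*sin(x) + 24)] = (-9*sin(x)^6 + 66*sin(x)^5 - 124*sin(x)^4 + 48*sin(x)^3 - 400*sin(x)^2 - 96*sin(x) + 320)/(sin(x)^3 - 6*sin(x)^2 - 4*sin(x) + 24)^3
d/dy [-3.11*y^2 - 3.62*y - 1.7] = -6.22*y - 3.62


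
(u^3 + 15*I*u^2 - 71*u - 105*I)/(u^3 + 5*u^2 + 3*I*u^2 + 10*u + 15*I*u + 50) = (u^2 + 10*I*u - 21)/(u^2 + u*(5 - 2*I) - 10*I)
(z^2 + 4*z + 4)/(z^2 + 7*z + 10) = (z + 2)/(z + 5)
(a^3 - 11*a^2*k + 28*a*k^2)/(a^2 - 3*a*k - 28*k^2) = a*(a - 4*k)/(a + 4*k)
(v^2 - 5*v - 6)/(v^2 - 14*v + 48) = (v + 1)/(v - 8)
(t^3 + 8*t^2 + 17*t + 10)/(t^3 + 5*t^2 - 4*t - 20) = (t + 1)/(t - 2)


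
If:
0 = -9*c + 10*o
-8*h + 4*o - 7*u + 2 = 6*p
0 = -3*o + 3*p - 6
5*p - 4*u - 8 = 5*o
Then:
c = 10*p/9 - 20/9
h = -p/4 - 19/16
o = p - 2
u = 1/2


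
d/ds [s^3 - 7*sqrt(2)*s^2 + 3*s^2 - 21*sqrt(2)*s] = 3*s^2 - 14*sqrt(2)*s + 6*s - 21*sqrt(2)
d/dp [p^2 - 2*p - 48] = 2*p - 2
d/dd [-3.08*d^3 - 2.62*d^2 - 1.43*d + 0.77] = -9.24*d^2 - 5.24*d - 1.43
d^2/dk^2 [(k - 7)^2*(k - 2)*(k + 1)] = 12*k^2 - 90*k + 122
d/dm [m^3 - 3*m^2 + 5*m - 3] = 3*m^2 - 6*m + 5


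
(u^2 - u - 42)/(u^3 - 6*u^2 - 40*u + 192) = (u - 7)/(u^2 - 12*u + 32)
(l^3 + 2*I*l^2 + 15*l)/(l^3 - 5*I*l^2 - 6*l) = (l + 5*I)/(l - 2*I)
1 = 1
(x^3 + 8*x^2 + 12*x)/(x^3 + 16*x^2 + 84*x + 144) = x*(x + 2)/(x^2 + 10*x + 24)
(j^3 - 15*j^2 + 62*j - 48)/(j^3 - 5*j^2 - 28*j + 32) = (j - 6)/(j + 4)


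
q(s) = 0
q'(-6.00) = 0.00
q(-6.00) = 0.00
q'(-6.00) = 0.00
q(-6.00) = 0.00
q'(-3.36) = 0.00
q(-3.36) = 0.00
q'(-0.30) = 0.00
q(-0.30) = 0.00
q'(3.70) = 0.00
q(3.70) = 0.00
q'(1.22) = 0.00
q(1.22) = 0.00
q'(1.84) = 0.00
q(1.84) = 0.00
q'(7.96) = 0.00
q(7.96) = 0.00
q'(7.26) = 0.00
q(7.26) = 0.00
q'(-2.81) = 0.00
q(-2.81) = 0.00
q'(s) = 0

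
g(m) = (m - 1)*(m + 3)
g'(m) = 2*m + 2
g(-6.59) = 27.25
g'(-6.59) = -11.18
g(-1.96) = -3.08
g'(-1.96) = -1.92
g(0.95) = -0.20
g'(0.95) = 3.90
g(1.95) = 4.70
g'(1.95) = 5.90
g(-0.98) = -4.00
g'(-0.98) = 0.04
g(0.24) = -2.46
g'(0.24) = 2.48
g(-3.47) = 2.10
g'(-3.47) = -4.94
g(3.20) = 13.64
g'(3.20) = 8.40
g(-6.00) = 21.00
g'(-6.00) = -10.00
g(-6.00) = 21.00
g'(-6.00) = -10.00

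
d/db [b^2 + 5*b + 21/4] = 2*b + 5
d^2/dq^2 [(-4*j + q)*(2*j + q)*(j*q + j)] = 2*j*(-2*j + 3*q + 1)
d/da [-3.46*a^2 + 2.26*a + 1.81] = 2.26 - 6.92*a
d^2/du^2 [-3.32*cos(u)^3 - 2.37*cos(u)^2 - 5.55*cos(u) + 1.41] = 8.04*cos(u) + 4.74*cos(2*u) + 7.47*cos(3*u)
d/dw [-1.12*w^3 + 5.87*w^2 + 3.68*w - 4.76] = -3.36*w^2 + 11.74*w + 3.68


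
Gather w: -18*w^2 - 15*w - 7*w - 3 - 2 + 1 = -18*w^2 - 22*w - 4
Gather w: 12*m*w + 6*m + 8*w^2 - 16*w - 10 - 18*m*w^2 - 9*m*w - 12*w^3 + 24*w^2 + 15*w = 6*m - 12*w^3 + w^2*(32 - 18*m) + w*(3*m - 1) - 10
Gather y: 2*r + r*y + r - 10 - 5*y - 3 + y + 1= 3*r + y*(r - 4) - 12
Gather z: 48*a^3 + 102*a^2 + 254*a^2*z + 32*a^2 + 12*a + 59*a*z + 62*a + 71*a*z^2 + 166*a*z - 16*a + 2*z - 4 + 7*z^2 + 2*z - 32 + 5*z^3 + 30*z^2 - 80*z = 48*a^3 + 134*a^2 + 58*a + 5*z^3 + z^2*(71*a + 37) + z*(254*a^2 + 225*a - 76) - 36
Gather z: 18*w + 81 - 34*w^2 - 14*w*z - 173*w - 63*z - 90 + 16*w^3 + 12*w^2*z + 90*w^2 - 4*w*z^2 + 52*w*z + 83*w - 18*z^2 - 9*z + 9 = 16*w^3 + 56*w^2 - 72*w + z^2*(-4*w - 18) + z*(12*w^2 + 38*w - 72)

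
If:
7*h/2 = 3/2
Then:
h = 3/7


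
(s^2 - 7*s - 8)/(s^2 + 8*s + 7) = (s - 8)/(s + 7)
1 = 1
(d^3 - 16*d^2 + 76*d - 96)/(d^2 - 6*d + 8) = (d^2 - 14*d + 48)/(d - 4)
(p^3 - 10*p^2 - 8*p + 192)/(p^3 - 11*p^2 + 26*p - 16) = (p^2 - 2*p - 24)/(p^2 - 3*p + 2)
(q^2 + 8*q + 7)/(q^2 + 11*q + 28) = (q + 1)/(q + 4)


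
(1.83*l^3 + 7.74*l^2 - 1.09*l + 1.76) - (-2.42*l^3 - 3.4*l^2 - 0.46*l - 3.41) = 4.25*l^3 + 11.14*l^2 - 0.63*l + 5.17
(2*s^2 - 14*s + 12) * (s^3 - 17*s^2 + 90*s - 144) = 2*s^5 - 48*s^4 + 430*s^3 - 1752*s^2 + 3096*s - 1728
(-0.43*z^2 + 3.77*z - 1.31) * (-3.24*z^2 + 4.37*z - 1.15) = 1.3932*z^4 - 14.0939*z^3 + 21.2138*z^2 - 10.0602*z + 1.5065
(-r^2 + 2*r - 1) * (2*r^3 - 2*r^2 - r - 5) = -2*r^5 + 6*r^4 - 5*r^3 + 5*r^2 - 9*r + 5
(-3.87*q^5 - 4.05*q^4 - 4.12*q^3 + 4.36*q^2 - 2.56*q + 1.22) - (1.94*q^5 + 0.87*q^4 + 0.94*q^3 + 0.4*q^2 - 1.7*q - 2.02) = -5.81*q^5 - 4.92*q^4 - 5.06*q^3 + 3.96*q^2 - 0.86*q + 3.24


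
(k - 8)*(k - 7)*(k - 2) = k^3 - 17*k^2 + 86*k - 112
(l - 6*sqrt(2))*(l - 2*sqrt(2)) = l^2 - 8*sqrt(2)*l + 24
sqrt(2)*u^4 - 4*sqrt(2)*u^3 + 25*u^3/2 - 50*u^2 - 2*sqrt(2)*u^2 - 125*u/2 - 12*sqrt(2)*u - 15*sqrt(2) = (u - 5)*(u + 1)*(u + 6*sqrt(2))*(sqrt(2)*u + 1/2)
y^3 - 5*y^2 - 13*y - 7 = (y - 7)*(y + 1)^2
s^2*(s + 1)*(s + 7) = s^4 + 8*s^3 + 7*s^2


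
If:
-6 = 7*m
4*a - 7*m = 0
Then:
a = -3/2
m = -6/7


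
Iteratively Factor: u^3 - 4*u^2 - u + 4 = (u - 1)*(u^2 - 3*u - 4) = (u - 4)*(u - 1)*(u + 1)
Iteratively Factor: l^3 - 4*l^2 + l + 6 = (l - 3)*(l^2 - l - 2) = (l - 3)*(l - 2)*(l + 1)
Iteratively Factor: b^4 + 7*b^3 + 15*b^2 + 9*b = (b + 3)*(b^3 + 4*b^2 + 3*b) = (b + 1)*(b + 3)*(b^2 + 3*b) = b*(b + 1)*(b + 3)*(b + 3)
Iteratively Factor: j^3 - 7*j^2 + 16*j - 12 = (j - 2)*(j^2 - 5*j + 6) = (j - 3)*(j - 2)*(j - 2)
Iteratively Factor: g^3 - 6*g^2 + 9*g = (g - 3)*(g^2 - 3*g) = (g - 3)^2*(g)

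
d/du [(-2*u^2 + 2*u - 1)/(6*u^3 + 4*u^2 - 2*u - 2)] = (6*u^4 - 12*u^3 + 7*u^2 + 8*u - 3)/(2*(9*u^6 + 12*u^5 - 2*u^4 - 10*u^3 - 3*u^2 + 2*u + 1))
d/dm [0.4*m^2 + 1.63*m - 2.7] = 0.8*m + 1.63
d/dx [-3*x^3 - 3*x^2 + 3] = 3*x*(-3*x - 2)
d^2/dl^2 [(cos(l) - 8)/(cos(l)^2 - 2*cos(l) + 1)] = (65*cos(l)/4 + 14*cos(2*l) - cos(3*l)/4 - 30)/(cos(l) - 1)^4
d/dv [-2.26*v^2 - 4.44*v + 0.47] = -4.52*v - 4.44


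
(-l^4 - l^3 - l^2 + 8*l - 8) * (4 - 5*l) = 5*l^5 + l^4 + l^3 - 44*l^2 + 72*l - 32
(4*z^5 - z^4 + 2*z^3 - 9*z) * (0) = 0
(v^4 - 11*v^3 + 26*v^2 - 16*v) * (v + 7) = v^5 - 4*v^4 - 51*v^3 + 166*v^2 - 112*v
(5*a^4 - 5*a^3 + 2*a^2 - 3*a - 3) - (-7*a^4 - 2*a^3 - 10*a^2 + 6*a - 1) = 12*a^4 - 3*a^3 + 12*a^2 - 9*a - 2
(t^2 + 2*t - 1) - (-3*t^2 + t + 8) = 4*t^2 + t - 9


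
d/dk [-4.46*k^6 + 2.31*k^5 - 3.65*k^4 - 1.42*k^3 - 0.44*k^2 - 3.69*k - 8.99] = -26.76*k^5 + 11.55*k^4 - 14.6*k^3 - 4.26*k^2 - 0.88*k - 3.69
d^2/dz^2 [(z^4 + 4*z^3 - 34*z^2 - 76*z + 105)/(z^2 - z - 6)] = 2*(z^6 - 3*z^5 - 15*z^4 - 34*z^3 - 9*z^2 - 1251*z - 33)/(z^6 - 3*z^5 - 15*z^4 + 35*z^3 + 90*z^2 - 108*z - 216)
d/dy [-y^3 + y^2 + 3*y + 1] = -3*y^2 + 2*y + 3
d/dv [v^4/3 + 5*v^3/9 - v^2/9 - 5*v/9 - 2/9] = 4*v^3/3 + 5*v^2/3 - 2*v/9 - 5/9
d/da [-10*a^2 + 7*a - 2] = 7 - 20*a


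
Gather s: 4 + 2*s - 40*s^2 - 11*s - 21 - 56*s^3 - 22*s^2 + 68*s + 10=-56*s^3 - 62*s^2 + 59*s - 7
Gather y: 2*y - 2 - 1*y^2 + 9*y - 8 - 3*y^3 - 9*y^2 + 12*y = -3*y^3 - 10*y^2 + 23*y - 10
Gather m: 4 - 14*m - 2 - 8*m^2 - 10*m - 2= -8*m^2 - 24*m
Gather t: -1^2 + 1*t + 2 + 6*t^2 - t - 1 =6*t^2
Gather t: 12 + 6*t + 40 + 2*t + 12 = 8*t + 64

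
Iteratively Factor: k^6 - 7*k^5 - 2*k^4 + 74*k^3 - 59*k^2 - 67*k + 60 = (k - 5)*(k^5 - 2*k^4 - 12*k^3 + 14*k^2 + 11*k - 12) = (k - 5)*(k - 4)*(k^4 + 2*k^3 - 4*k^2 - 2*k + 3) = (k - 5)*(k - 4)*(k - 1)*(k^3 + 3*k^2 - k - 3) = (k - 5)*(k - 4)*(k - 1)*(k + 1)*(k^2 + 2*k - 3) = (k - 5)*(k - 4)*(k - 1)^2*(k + 1)*(k + 3)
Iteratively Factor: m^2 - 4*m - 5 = (m + 1)*(m - 5)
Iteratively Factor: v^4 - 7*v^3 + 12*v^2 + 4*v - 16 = (v - 2)*(v^3 - 5*v^2 + 2*v + 8) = (v - 2)^2*(v^2 - 3*v - 4) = (v - 4)*(v - 2)^2*(v + 1)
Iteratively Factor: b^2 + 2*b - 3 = (b - 1)*(b + 3)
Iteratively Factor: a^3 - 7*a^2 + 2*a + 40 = (a - 4)*(a^2 - 3*a - 10) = (a - 4)*(a + 2)*(a - 5)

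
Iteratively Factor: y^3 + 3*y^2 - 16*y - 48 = (y + 4)*(y^2 - y - 12) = (y - 4)*(y + 4)*(y + 3)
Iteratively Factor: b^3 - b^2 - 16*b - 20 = (b + 2)*(b^2 - 3*b - 10) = (b + 2)^2*(b - 5)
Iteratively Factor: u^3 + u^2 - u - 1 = (u - 1)*(u^2 + 2*u + 1) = (u - 1)*(u + 1)*(u + 1)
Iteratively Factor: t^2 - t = (t)*(t - 1)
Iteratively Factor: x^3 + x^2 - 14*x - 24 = (x + 2)*(x^2 - x - 12) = (x - 4)*(x + 2)*(x + 3)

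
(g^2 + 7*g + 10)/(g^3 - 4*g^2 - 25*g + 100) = (g + 2)/(g^2 - 9*g + 20)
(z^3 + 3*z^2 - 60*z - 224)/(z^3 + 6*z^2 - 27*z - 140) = (z - 8)/(z - 5)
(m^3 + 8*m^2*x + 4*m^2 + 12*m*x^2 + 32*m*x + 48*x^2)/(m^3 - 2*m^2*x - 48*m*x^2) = (-m^2 - 2*m*x - 4*m - 8*x)/(m*(-m + 8*x))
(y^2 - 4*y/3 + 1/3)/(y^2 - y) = (y - 1/3)/y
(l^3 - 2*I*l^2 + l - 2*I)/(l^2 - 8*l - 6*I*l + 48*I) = (l^3 - 2*I*l^2 + l - 2*I)/(l^2 - 8*l - 6*I*l + 48*I)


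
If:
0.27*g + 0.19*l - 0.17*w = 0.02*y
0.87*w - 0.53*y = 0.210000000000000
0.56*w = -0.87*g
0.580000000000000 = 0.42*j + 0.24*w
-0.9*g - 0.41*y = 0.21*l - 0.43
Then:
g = -0.76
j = 0.71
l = 2.30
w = 1.18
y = 1.54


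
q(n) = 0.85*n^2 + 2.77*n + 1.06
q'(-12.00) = -17.63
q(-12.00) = 90.22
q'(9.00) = 18.07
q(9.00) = 94.84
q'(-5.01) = -5.75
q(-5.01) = 8.52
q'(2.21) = 6.53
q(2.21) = 11.33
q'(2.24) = 6.58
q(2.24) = 11.53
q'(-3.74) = -3.59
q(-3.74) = 2.59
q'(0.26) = 3.21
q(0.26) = 1.84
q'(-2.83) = -2.04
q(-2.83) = 0.03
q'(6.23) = 13.36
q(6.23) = 51.31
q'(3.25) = 8.30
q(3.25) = 19.04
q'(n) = 1.7*n + 2.77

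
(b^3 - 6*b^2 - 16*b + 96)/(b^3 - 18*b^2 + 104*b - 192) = (b + 4)/(b - 8)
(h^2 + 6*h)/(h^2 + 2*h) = (h + 6)/(h + 2)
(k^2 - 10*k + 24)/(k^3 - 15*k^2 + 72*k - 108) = (k - 4)/(k^2 - 9*k + 18)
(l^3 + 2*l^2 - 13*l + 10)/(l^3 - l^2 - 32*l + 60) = (l^2 + 4*l - 5)/(l^2 + l - 30)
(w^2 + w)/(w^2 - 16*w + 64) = w*(w + 1)/(w^2 - 16*w + 64)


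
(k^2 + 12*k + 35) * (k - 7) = k^3 + 5*k^2 - 49*k - 245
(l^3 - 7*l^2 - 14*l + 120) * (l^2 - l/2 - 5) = l^5 - 15*l^4/2 - 31*l^3/2 + 162*l^2 + 10*l - 600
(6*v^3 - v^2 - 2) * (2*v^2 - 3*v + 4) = 12*v^5 - 20*v^4 + 27*v^3 - 8*v^2 + 6*v - 8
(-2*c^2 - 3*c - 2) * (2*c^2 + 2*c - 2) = -4*c^4 - 10*c^3 - 6*c^2 + 2*c + 4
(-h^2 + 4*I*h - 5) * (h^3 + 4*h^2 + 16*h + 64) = -h^5 - 4*h^4 + 4*I*h^4 - 21*h^3 + 16*I*h^3 - 84*h^2 + 64*I*h^2 - 80*h + 256*I*h - 320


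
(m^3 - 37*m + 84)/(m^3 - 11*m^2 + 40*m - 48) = (m + 7)/(m - 4)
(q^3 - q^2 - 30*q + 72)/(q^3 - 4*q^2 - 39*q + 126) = (q - 4)/(q - 7)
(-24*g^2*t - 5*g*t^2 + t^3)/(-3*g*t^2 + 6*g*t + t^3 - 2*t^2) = (24*g^2 + 5*g*t - t^2)/(3*g*t - 6*g - t^2 + 2*t)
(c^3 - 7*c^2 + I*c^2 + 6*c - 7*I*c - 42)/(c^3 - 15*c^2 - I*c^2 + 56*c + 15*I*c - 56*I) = (c^2 + I*c + 6)/(c^2 - c*(8 + I) + 8*I)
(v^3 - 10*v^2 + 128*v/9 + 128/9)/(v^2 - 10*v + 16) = (v^2 - 2*v - 16/9)/(v - 2)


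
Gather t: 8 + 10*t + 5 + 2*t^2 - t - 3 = 2*t^2 + 9*t + 10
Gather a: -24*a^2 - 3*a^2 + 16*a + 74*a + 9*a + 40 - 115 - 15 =-27*a^2 + 99*a - 90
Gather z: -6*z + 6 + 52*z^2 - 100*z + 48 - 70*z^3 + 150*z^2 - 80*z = -70*z^3 + 202*z^2 - 186*z + 54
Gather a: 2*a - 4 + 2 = 2*a - 2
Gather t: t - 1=t - 1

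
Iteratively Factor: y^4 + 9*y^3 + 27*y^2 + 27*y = (y)*(y^3 + 9*y^2 + 27*y + 27) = y*(y + 3)*(y^2 + 6*y + 9) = y*(y + 3)^2*(y + 3)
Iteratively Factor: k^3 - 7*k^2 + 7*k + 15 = (k - 3)*(k^2 - 4*k - 5) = (k - 3)*(k + 1)*(k - 5)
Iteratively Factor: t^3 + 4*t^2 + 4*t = (t + 2)*(t^2 + 2*t) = t*(t + 2)*(t + 2)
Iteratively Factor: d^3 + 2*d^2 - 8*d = (d)*(d^2 + 2*d - 8) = d*(d - 2)*(d + 4)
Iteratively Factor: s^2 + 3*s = (s + 3)*(s)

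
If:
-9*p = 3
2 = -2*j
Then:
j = -1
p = -1/3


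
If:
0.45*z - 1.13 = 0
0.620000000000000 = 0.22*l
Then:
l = 2.82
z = 2.51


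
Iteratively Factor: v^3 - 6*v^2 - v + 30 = (v - 3)*(v^2 - 3*v - 10) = (v - 5)*(v - 3)*(v + 2)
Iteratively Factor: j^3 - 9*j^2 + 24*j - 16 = (j - 4)*(j^2 - 5*j + 4) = (j - 4)^2*(j - 1)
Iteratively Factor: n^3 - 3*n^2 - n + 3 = (n + 1)*(n^2 - 4*n + 3) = (n - 1)*(n + 1)*(n - 3)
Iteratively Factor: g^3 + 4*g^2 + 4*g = (g + 2)*(g^2 + 2*g) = g*(g + 2)*(g + 2)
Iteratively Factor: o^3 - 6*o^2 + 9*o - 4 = (o - 1)*(o^2 - 5*o + 4) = (o - 1)^2*(o - 4)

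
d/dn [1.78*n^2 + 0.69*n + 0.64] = 3.56*n + 0.69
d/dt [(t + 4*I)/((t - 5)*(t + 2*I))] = ((t - 5)*(t + 2*I) - (t - 5)*(t + 4*I) - (t + 2*I)*(t + 4*I))/((t - 5)^2*(t + 2*I)^2)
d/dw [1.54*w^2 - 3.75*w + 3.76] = 3.08*w - 3.75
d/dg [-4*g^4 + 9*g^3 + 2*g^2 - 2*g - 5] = -16*g^3 + 27*g^2 + 4*g - 2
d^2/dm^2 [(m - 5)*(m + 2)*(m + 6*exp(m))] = 6*m^2*exp(m) + 6*m*exp(m) + 6*m - 84*exp(m) - 6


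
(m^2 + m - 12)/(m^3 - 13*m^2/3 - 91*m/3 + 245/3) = 3*(m^2 + m - 12)/(3*m^3 - 13*m^2 - 91*m + 245)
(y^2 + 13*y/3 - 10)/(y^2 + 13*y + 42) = (y - 5/3)/(y + 7)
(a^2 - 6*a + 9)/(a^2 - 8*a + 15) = (a - 3)/(a - 5)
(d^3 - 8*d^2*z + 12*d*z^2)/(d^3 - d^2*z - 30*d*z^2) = (d - 2*z)/(d + 5*z)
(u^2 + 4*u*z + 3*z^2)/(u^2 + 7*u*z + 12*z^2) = (u + z)/(u + 4*z)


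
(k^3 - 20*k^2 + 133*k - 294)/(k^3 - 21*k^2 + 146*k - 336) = (k - 7)/(k - 8)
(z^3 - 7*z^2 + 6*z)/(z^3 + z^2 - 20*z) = (z^2 - 7*z + 6)/(z^2 + z - 20)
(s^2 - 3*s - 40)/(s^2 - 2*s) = (s^2 - 3*s - 40)/(s*(s - 2))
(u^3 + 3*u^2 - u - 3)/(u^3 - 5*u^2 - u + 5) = (u + 3)/(u - 5)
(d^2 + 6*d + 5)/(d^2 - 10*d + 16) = (d^2 + 6*d + 5)/(d^2 - 10*d + 16)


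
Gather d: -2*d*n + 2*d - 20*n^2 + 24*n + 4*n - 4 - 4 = d*(2 - 2*n) - 20*n^2 + 28*n - 8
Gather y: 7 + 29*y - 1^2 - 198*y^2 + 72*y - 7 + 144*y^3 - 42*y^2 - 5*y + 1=144*y^3 - 240*y^2 + 96*y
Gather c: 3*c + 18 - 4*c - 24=-c - 6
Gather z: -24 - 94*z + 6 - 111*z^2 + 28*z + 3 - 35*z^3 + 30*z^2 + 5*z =-35*z^3 - 81*z^2 - 61*z - 15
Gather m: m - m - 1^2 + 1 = 0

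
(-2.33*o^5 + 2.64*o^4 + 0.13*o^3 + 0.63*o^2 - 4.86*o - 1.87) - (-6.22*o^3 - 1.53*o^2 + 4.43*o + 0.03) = -2.33*o^5 + 2.64*o^4 + 6.35*o^3 + 2.16*o^2 - 9.29*o - 1.9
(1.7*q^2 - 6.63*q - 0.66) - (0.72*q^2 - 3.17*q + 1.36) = 0.98*q^2 - 3.46*q - 2.02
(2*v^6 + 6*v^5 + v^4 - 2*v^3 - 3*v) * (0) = 0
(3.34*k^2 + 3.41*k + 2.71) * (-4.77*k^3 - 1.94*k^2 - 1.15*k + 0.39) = -15.9318*k^5 - 22.7453*k^4 - 23.3831*k^3 - 7.8763*k^2 - 1.7866*k + 1.0569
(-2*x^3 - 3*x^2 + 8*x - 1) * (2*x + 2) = -4*x^4 - 10*x^3 + 10*x^2 + 14*x - 2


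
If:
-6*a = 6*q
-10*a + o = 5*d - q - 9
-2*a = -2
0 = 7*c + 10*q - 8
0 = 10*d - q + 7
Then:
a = 1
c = 18/7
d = -4/5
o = -2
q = -1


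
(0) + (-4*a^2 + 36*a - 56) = -4*a^2 + 36*a - 56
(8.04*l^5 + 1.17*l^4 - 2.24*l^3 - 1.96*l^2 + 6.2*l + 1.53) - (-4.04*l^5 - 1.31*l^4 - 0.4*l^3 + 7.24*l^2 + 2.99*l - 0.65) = 12.08*l^5 + 2.48*l^4 - 1.84*l^3 - 9.2*l^2 + 3.21*l + 2.18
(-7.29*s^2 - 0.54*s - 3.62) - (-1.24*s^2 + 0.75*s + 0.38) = -6.05*s^2 - 1.29*s - 4.0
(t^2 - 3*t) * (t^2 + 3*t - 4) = t^4 - 13*t^2 + 12*t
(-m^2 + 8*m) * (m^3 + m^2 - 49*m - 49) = -m^5 + 7*m^4 + 57*m^3 - 343*m^2 - 392*m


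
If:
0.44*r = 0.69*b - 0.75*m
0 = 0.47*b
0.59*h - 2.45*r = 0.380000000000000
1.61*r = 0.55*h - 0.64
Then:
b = 0.00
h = 2.40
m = -0.25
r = 0.42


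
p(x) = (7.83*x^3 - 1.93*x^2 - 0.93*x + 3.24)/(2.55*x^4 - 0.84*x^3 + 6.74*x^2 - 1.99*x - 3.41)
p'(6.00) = -0.07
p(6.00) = 0.48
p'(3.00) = -0.18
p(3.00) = 0.83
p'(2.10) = -0.27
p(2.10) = 1.02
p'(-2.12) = -0.08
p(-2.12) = -0.86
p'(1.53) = -0.66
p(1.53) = 1.25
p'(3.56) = -0.15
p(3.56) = 0.74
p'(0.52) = -4.29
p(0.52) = -1.31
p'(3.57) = -0.15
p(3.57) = 0.73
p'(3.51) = -0.15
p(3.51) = 0.74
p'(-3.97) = -0.11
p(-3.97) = -0.64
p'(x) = (23.49*x^2 - 3.86*x - 0.93)/(2.55*x^4 - 0.84*x^3 + 6.74*x^2 - 1.99*x - 3.41) + (-10.2*x^3 + 2.52*x^2 - 13.48*x + 1.99)*(7.83*x^3 - 1.93*x^2 - 0.93*x + 3.24)/(2.55*x^4 - 0.84*x^3 + 6.74*x^2 - 1.99*x - 3.41)^2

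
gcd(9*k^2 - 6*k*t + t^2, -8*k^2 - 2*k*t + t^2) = 1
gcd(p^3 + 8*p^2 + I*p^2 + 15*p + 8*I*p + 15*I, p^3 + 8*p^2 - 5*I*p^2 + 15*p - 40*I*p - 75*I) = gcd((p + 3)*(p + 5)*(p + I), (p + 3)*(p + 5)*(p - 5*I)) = p^2 + 8*p + 15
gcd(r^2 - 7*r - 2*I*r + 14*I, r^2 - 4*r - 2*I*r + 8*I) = r - 2*I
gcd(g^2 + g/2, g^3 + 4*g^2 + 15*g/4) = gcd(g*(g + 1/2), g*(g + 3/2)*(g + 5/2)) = g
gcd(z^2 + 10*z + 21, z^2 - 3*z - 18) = z + 3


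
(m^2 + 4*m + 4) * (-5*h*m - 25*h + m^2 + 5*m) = -5*h*m^3 - 45*h*m^2 - 120*h*m - 100*h + m^4 + 9*m^3 + 24*m^2 + 20*m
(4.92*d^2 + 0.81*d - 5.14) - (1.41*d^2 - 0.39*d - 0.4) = 3.51*d^2 + 1.2*d - 4.74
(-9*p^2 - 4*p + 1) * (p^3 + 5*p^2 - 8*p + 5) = -9*p^5 - 49*p^4 + 53*p^3 - 8*p^2 - 28*p + 5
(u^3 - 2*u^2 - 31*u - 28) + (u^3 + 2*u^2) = 2*u^3 - 31*u - 28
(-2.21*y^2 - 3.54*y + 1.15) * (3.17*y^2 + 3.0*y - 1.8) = -7.0057*y^4 - 17.8518*y^3 - 2.9965*y^2 + 9.822*y - 2.07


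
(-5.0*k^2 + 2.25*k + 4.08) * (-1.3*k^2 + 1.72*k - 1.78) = 6.5*k^4 - 11.525*k^3 + 7.466*k^2 + 3.0126*k - 7.2624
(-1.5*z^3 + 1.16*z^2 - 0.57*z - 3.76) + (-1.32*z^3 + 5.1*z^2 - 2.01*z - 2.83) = -2.82*z^3 + 6.26*z^2 - 2.58*z - 6.59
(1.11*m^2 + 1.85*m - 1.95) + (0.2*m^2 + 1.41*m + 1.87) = 1.31*m^2 + 3.26*m - 0.0799999999999998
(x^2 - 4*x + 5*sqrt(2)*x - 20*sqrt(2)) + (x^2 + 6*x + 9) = 2*x^2 + 2*x + 5*sqrt(2)*x - 20*sqrt(2) + 9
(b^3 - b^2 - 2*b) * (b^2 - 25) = b^5 - b^4 - 27*b^3 + 25*b^2 + 50*b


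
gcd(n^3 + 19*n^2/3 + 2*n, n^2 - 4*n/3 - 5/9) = n + 1/3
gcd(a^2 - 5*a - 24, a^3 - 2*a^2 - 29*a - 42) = a + 3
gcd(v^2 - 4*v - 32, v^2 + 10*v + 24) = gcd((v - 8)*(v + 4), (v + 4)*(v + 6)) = v + 4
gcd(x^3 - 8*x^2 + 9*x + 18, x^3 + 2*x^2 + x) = x + 1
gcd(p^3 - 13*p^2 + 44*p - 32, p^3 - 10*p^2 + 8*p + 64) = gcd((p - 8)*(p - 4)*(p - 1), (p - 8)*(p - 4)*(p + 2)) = p^2 - 12*p + 32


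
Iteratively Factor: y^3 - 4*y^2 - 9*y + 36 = (y + 3)*(y^2 - 7*y + 12) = (y - 3)*(y + 3)*(y - 4)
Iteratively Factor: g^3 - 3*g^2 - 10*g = (g)*(g^2 - 3*g - 10) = g*(g - 5)*(g + 2)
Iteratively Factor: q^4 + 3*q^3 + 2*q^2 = (q)*(q^3 + 3*q^2 + 2*q) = q^2*(q^2 + 3*q + 2) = q^2*(q + 2)*(q + 1)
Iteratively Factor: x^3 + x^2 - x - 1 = (x + 1)*(x^2 - 1) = (x + 1)^2*(x - 1)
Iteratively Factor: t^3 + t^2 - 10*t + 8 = (t - 1)*(t^2 + 2*t - 8) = (t - 1)*(t + 4)*(t - 2)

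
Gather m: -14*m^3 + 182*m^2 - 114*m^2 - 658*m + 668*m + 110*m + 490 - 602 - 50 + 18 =-14*m^3 + 68*m^2 + 120*m - 144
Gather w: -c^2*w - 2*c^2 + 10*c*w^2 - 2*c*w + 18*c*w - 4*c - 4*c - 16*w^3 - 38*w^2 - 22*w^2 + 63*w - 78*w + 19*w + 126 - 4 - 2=-2*c^2 - 8*c - 16*w^3 + w^2*(10*c - 60) + w*(-c^2 + 16*c + 4) + 120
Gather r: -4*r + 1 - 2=-4*r - 1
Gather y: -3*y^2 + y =-3*y^2 + y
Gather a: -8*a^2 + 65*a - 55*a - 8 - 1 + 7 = -8*a^2 + 10*a - 2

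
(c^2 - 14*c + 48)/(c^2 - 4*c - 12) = (c - 8)/(c + 2)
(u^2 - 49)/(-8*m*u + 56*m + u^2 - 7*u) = (u + 7)/(-8*m + u)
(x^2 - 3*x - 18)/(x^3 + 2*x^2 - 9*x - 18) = (x - 6)/(x^2 - x - 6)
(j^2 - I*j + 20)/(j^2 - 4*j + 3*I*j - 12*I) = (j^2 - I*j + 20)/(j^2 + j*(-4 + 3*I) - 12*I)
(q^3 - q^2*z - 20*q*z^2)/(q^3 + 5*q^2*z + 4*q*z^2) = (q - 5*z)/(q + z)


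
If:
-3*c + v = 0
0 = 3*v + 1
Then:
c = -1/9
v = -1/3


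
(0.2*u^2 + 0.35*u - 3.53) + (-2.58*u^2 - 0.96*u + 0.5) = -2.38*u^2 - 0.61*u - 3.03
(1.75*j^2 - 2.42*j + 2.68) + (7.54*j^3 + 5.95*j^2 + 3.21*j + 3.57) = 7.54*j^3 + 7.7*j^2 + 0.79*j + 6.25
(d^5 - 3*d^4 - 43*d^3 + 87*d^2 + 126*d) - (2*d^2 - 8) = d^5 - 3*d^4 - 43*d^3 + 85*d^2 + 126*d + 8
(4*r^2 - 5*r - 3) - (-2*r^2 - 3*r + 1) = 6*r^2 - 2*r - 4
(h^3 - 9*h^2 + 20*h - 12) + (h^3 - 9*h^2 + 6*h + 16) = 2*h^3 - 18*h^2 + 26*h + 4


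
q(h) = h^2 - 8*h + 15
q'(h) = 2*h - 8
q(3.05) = -0.10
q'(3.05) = -1.90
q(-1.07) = 24.70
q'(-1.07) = -10.14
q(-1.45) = 28.70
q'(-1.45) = -10.90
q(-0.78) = 21.85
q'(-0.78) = -9.56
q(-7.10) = 122.21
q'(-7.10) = -22.20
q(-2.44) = 40.47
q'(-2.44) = -12.88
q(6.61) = 5.81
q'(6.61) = 5.22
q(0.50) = 11.25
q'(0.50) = -7.00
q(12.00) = 63.00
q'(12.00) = 16.00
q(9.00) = 24.00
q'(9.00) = 10.00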